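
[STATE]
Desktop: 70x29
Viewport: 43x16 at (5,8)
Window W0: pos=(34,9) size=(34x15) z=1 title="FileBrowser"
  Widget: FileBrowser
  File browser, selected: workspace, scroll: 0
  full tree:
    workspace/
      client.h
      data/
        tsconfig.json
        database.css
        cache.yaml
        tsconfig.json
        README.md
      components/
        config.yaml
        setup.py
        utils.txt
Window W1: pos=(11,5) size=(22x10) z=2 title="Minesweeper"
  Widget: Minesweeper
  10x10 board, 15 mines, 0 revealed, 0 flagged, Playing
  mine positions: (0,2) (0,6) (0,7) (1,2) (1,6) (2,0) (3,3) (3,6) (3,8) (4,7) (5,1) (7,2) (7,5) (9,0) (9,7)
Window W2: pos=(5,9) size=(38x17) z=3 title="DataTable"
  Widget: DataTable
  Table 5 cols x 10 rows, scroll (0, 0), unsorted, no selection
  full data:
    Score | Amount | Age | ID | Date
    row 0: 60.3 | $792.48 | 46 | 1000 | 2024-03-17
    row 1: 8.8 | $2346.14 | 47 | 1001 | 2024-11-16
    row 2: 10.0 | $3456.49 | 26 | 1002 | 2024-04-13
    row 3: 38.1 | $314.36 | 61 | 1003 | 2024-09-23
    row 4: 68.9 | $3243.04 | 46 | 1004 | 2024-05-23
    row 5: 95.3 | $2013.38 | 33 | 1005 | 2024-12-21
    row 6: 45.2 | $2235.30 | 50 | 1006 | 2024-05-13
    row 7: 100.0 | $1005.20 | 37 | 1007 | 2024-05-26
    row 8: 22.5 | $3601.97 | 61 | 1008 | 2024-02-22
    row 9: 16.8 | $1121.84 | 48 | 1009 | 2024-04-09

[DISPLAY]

      ┃■■■■■■■■■■          ┃               
┏━━━━━━━━━━━━━━━━━━━━━━━━━━━━━━━━━━━━┓━━━━━
┃ DataTable                          ┃wser 
┠────────────────────────────────────┨─────
┃Score│Amount  │Age│ID  │Date        ┃rkspa
┃─────┼────────┼───┼────┼──────────  ┃nt.h 
┃60.3 │$792.48 │46 │1000│2024-03-17  ┃data/
┃8.8  │$2346.14│47 │1001│2024-11-16  ┃compo
┃10.0 │$3456.49│26 │1002│2024-04-13  ┃     
┃38.1 │$314.36 │61 │1003│2024-09-23  ┃     
┃68.9 │$3243.04│46 │1004│2024-05-23  ┃     
┃95.3 │$2013.38│33 │1005│2024-12-21  ┃     
┃45.2 │$2235.30│50 │1006│2024-05-13  ┃     
┃100.0│$1005.20│37 │1007│2024-05-26  ┃     
┃22.5 │$3601.97│61 │1008│2024-02-22  ┃     
┃16.8 │$1121.84│48 │1009│2024-04-09  ┃━━━━━


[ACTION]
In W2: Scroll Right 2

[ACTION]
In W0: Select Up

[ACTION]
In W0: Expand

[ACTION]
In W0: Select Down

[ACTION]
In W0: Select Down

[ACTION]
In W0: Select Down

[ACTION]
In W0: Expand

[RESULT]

      ┃■■■■■■■■■■          ┃               
┏━━━━━━━━━━━━━━━━━━━━━━━━━━━━━━━━━━━━┓━━━━━
┃ DataTable                          ┃wser 
┠────────────────────────────────────┨─────
┃Score│Amount  │Age│ID  │Date        ┃rkspa
┃─────┼────────┼───┼────┼──────────  ┃nt.h 
┃60.3 │$792.48 │46 │1000│2024-03-17  ┃data/
┃8.8  │$2346.14│47 │1001│2024-11-16  ┃compo
┃10.0 │$3456.49│26 │1002│2024-04-13  ┃nfig.
┃38.1 │$314.36 │61 │1003│2024-09-23  ┃tup.p
┃68.9 │$3243.04│46 │1004│2024-05-23  ┃ils.t
┃95.3 │$2013.38│33 │1005│2024-12-21  ┃     
┃45.2 │$2235.30│50 │1006│2024-05-13  ┃     
┃100.0│$1005.20│37 │1007│2024-05-26  ┃     
┃22.5 │$3601.97│61 │1008│2024-02-22  ┃     
┃16.8 │$1121.84│48 │1009│2024-04-09  ┃━━━━━


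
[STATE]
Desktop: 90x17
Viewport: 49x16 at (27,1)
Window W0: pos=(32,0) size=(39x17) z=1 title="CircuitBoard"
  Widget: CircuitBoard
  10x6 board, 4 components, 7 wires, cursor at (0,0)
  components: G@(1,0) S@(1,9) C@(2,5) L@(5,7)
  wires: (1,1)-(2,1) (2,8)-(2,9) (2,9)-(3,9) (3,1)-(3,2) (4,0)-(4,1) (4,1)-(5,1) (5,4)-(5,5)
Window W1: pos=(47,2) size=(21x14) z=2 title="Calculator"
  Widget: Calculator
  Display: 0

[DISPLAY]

     ┃ CircuitBoard                        ┃     
     ┠──────────────┏━━━━━━━━━━━━━━━━━━━┓──┨     
     ┃   0 1 2 3 4 5┃ Calculator        ┃  ┃     
     ┃0  [.]        ┠───────────────────┨  ┃     
     ┃              ┃                  0┃  ┃     
     ┃1   G   ·     ┃┌───┬───┬───┬───┐  ┃  ┃     
     ┃        │     ┃│ 7 │ 8 │ 9 │ ÷ │  ┃  ┃     
     ┃2       ·     ┃├───┼───┼───┼───┤  ┃ ·┃     
     ┃              ┃│ 4 │ 5 │ 6 │ × │  ┃  ┃     
     ┃3       · ─ · ┃├───┼───┼───┼───┤  ┃  ┃     
     ┃              ┃│ 1 │ 2 │ 3 │ - │  ┃  ┃     
     ┃4   · ─ ·     ┃├───┼───┼───┼───┤  ┃  ┃     
     ┃        │     ┃│ 0 │ . │ = │ + │  ┃  ┃     
     ┃5       ·     ┃└───┴───┴───┴───┘  ┃  ┃     
     ┃Cursor: (0,0) ┗━━━━━━━━━━━━━━━━━━━┛  ┃     
     ┗━━━━━━━━━━━━━━━━━━━━━━━━━━━━━━━━━━━━━┛     


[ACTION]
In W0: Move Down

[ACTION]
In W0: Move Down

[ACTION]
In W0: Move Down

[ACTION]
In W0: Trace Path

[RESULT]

     ┃ CircuitBoard                        ┃     
     ┠──────────────┏━━━━━━━━━━━━━━━━━━━┓──┨     
     ┃   0 1 2 3 4 5┃ Calculator        ┃  ┃     
     ┃0             ┠───────────────────┨  ┃     
     ┃              ┃                  0┃  ┃     
     ┃1   G   ·     ┃┌───┬───┬───┬───┐  ┃  ┃     
     ┃        │     ┃│ 7 │ 8 │ 9 │ ÷ │  ┃  ┃     
     ┃2       ·     ┃├───┼───┼───┼───┤  ┃ ·┃     
     ┃              ┃│ 4 │ 5 │ 6 │ × │  ┃  ┃     
     ┃3  [.]  · ─ · ┃├───┼───┼───┼───┤  ┃  ┃     
     ┃              ┃│ 1 │ 2 │ 3 │ - │  ┃  ┃     
     ┃4   · ─ ·     ┃├───┼───┼───┼───┤  ┃  ┃     
     ┃        │     ┃│ 0 │ . │ = │ + │  ┃  ┃     
     ┃5       ·     ┃└───┴───┴───┴───┘  ┃  ┃     
     ┃Cursor: (3,0) ┗━━━━━━━━━━━━━━━━━━━┛s ┃     
     ┗━━━━━━━━━━━━━━━━━━━━━━━━━━━━━━━━━━━━━┛     


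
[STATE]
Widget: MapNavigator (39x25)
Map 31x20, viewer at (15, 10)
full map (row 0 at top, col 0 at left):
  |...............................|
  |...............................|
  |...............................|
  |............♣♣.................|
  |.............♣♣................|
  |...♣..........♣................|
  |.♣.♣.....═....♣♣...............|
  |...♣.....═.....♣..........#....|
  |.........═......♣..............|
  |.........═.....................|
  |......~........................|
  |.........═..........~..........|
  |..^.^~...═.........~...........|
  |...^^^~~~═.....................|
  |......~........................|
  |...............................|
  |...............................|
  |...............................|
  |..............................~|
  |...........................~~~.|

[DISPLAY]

                                       
                                       
    ...............................    
    ...............................    
    ...............................    
    ............♣♣.................    
    .............♣♣................    
    ...♣..........♣................    
    .♣.♣.....═....♣♣...............    
    ...♣.....═.....♣..........#....    
    .........═......♣..............    
    .........═.....................    
    ......~........@...............    
    .........═..........~..........    
    ..^.^~...═.........~...........    
    ...^^^~~~═.....................    
    ......~........................    
    ...............................    
    ...............................    
    ...............................    
    ..............................~    
    ...........................~~~.    
                                       
                                       
                                       


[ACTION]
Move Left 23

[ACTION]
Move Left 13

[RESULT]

                                       
                                       
                   ....................
                   ....................
                   ....................
                   ............♣♣......
                   .............♣♣.....
                   ...♣..........♣.....
                   .♣.♣.....═....♣♣....
                   ...♣.....═.....♣....
                   .........═......♣...
                   .........═..........
                   @.....~.............
                   .........═..........
                   ..^.^~...═.........~
                   ...^^^~~~═..........
                   ......~.............
                   ....................
                   ....................
                   ....................
                   ....................
                   ....................
                                       
                                       
                                       


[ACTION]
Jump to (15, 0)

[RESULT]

                                       
                                       
                                       
                                       
                                       
                                       
                                       
                                       
                                       
                                       
                                       
                                       
    ...............@...............    
    ...............................    
    ...............................    
    ............♣♣.................    
    .............♣♣................    
    ...♣..........♣................    
    .♣.♣.....═....♣♣...............    
    ...♣.....═.....♣..........#....    
    .........═......♣..............    
    .........═.....................    
    ......~........................    
    .........═..........~..........    
    ..^.^~...═.........~...........    


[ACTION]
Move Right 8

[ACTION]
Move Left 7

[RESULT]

                                       
                                       
                                       
                                       
                                       
                                       
                                       
                                       
                                       
                                       
                                       
                                       
   ................@..............     
   ...............................     
   ...............................     
   ............♣♣.................     
   .............♣♣................     
   ...♣..........♣................     
   .♣.♣.....═....♣♣...............     
   ...♣.....═.....♣..........#....     
   .........═......♣..............     
   .........═.....................     
   ......~........................     
   .........═..........~..........     
   ..^.^~...═.........~...........     


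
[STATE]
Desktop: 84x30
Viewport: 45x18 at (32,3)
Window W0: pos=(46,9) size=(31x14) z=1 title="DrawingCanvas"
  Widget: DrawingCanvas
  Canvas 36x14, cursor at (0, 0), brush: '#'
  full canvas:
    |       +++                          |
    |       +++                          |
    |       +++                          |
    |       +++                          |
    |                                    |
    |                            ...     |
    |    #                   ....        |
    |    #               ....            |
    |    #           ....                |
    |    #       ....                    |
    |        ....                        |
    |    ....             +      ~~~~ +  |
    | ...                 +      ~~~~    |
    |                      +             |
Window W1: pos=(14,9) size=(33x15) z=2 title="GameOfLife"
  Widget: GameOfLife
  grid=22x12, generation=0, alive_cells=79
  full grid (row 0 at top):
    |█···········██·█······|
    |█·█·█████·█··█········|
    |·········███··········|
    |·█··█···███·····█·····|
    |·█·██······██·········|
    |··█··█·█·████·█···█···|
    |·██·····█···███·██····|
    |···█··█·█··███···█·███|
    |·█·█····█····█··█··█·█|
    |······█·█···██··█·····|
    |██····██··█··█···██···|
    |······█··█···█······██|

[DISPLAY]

                                             
                                             
                                             
                                             
                                             
                                             
━━━━━━━━━━━━━━┓━━━━━━━━━━━━━━━━━━━━━━━━━━━━━┓
              ┃ DrawingCanvas               ┃
──────────────┨─────────────────────────────┨
              ┃+      +++                   ┃
·····         ┃       +++                   ┃
·····         ┃       +++                   ┃
·····         ┃       +++                   ┃
·····         ┃                             ┃
·█···         ┃                            .┃
█····         ┃    #                   .... ┃
█·███         ┃    #               ....     ┃
··█·█         ┃    #           ....         ┃


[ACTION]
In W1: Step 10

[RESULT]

                                             
                                             
                                             
                                             
                                             
                                             
━━━━━━━━━━━━━━┓━━━━━━━━━━━━━━━━━━━━━━━━━━━━━┓
              ┃ DrawingCanvas               ┃
──────────────┨─────────────────────────────┨
              ┃+      +++                   ┃
·····         ┃       +++                   ┃
·███·         ┃       +++                   ┃
█··█·         ┃       +++                   ┃
█···█         ┃                             ┃
███·█         ┃                            .┃
█···█         ┃    #                   .... ┃
███··         ┃    #               ....     ┃
·····         ┃    #           ....         ┃


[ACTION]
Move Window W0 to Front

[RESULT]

                                             
                                             
                                             
                                             
                                             
                                             
━━━━━━━━━━━━━━┏━━━━━━━━━━━━━━━━━━━━━━━━━━━━━┓
              ┃ DrawingCanvas               ┃
──────────────┠─────────────────────────────┨
              ┃+      +++                   ┃
·····         ┃       +++                   ┃
·███·         ┃       +++                   ┃
█··█·         ┃       +++                   ┃
█···█         ┃                             ┃
███·█         ┃                            .┃
█···█         ┃    #                   .... ┃
███··         ┃    #               ....     ┃
·····         ┃    #           ....         ┃


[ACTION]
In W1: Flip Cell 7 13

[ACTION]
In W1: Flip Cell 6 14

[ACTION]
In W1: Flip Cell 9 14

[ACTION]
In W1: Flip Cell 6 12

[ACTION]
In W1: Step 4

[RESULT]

                                             
                                             
                                             
                                             
                                             
                                             
━━━━━━━━━━━━━━┏━━━━━━━━━━━━━━━━━━━━━━━━━━━━━┓
              ┃ DrawingCanvas               ┃
──────────────┠─────────────────────────────┨
              ┃+      +++                   ┃
·█·█·         ┃       +++                   ┃
██··█         ┃       +++                   ┃
███··         ┃       +++                   ┃
·██·█         ┃                             ┃
·███·         ┃                            .┃
█····         ┃    #                   .... ┃
█·█··         ┃    #               ....     ┃
···█·         ┃    #           ....         ┃


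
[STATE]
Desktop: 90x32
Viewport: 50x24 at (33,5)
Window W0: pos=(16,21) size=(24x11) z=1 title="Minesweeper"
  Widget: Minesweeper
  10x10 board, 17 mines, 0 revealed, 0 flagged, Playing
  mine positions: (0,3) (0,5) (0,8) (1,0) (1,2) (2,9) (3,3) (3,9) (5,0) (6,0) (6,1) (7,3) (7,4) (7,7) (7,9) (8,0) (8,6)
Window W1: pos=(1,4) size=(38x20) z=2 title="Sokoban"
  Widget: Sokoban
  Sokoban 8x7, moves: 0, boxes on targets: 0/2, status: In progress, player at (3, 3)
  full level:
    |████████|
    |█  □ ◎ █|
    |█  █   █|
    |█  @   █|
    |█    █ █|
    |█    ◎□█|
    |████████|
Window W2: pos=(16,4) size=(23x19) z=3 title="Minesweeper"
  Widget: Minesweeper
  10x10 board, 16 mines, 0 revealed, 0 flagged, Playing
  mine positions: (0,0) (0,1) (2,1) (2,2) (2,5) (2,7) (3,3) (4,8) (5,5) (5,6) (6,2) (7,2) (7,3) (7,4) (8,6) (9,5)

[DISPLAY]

     ┃                                            
─────┨                                            
     ┃                                            
     ┃                                            
     ┃                                            
     ┃                                            
     ┃                                            
     ┃                                            
     ┃                                            
     ┃                                            
     ┃                                            
     ┃                                            
     ┃                                            
     ┃                                            
     ┃                                            
     ┃                                            
     ┃┓                                           
━━━━━┛┃                                           
━━━━━┛┨                                           
      ┃                                           
      ┃                                           
      ┃                                           
      ┃                                           
      ┃                                           


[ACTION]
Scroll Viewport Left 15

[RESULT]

Minesweeper         ┃                             
────────────────────┨                             
■■■■■■■■■           ┃                             
■■■■■■■■■           ┃                             
■■■■■■■■■           ┃                             
■■■■■■■■■           ┃                             
■■■■■■■■■           ┃                             
■■■■■■■■■           ┃                             
■■■■■■■■■           ┃                             
■■■■■■■■■           ┃                             
■■■■■■■■■           ┃                             
■■■■■■■■■           ┃                             
                    ┃                             
                    ┃                             
                    ┃                             
                    ┃                             
                    ┃┓                            
━━━━━━━━━━━━━━━━━━━━┛┃                            
━━━━━━━━━━━━━━━━━━━━┛┨                            
■■■■■■■■■            ┃                            
■■■■■■■■■            ┃                            
■■■■■■■■■            ┃                            
■■■■■■■■■            ┃                            
■■■■■■■■■            ┃                            


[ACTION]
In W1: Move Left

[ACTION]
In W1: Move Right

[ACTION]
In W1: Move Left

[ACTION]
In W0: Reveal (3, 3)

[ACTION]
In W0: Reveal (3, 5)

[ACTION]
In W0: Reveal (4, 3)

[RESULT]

Minesweeper         ┃                             
────────────────────┨                             
■■■■■■■■■           ┃                             
■■■■■■■■■           ┃                             
■■■■■■■■■           ┃                             
■■■■■■■■■           ┃                             
■■■■■■■■■           ┃                             
■■■■■■■■■           ┃                             
■■■■■■■■■           ┃                             
■■■■■■■■■           ┃                             
■■■■■■■■■           ┃                             
■■■■■■■■■           ┃                             
                    ┃                             
                    ┃                             
                    ┃                             
                    ┃                             
                    ┃┓                            
━━━━━━━━━━━━━━━━━━━━┛┃                            
━━━━━━━━━━━━━━━━━━━━┛┨                            
■■✹■✹■■✹■            ┃                            
■✹■■■■■■■            ┃                            
■■■■■■■■✹            ┃                            
■■✹■■■■■✹            ┃                            
■■■■■■■■■            ┃                            


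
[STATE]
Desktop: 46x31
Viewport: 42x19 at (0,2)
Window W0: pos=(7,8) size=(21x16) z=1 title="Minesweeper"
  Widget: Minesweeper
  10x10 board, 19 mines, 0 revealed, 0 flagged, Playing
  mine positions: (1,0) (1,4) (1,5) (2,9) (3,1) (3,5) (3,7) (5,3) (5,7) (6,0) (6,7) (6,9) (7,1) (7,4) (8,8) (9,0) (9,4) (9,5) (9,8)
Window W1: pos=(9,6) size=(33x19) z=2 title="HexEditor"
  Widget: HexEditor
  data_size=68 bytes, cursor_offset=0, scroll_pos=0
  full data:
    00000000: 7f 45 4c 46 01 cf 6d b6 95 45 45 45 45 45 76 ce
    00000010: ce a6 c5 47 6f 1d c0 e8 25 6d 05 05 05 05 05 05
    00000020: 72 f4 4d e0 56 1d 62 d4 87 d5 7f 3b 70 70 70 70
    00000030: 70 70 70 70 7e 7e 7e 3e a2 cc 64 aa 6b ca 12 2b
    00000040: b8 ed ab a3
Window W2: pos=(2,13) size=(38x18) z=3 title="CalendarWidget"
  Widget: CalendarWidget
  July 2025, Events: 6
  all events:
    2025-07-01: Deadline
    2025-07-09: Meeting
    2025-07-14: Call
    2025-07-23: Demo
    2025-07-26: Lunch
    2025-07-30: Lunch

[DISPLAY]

                                          
                                          
                                          
                                          
         ┏━━━━━━━━━━━━━━━━━━━━━━━━━━━━━━━┓
         ┃ HexEditor                     ┃
       ┏━┠───────────────────────────────┨
       ┃ ┃00000000  7F 45 4c 46 01 cf 6d ┃
       ┠─┃00000010  ce a6 c5 47 6f 1d c0 ┃
       ┃■┃00000020  72 f4 4d e0 56 1d 62 ┃
       ┃■┃00000030  70 70 70 70 7e 7e 7e ┃
  ┏━━━━━━━━━━━━━━━━━━━━━━━━━━━━━━━━━━━━┓ ┃
  ┃ CalendarWidget                     ┃ ┃
  ┠────────────────────────────────────┨ ┃
  ┃             July 2025              ┃ ┃
  ┃Mo Tu We Th Fr Sa Su                ┃ ┃
  ┃    1*  2  3  4  5  6               ┃ ┃
  ┃ 7  8  9* 10 11 12 13               ┃ ┃
  ┃14* 15 16 17 18 19 20               ┃ ┃


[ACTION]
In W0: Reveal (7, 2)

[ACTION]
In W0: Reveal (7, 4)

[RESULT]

                                          
                                          
                                          
                                          
         ┏━━━━━━━━━━━━━━━━━━━━━━━━━━━━━━━┓
         ┃ HexEditor                     ┃
       ┏━┠───────────────────────────────┨
       ┃ ┃00000000  7F 45 4c 46 01 cf 6d ┃
       ┠─┃00000010  ce a6 c5 47 6f 1d c0 ┃
       ┃■┃00000020  72 f4 4d e0 56 1d 62 ┃
       ┃✹┃00000030  70 70 70 70 7e 7e 7e ┃
  ┏━━━━━━━━━━━━━━━━━━━━━━━━━━━━━━━━━━━━┓ ┃
  ┃ CalendarWidget                     ┃ ┃
  ┠────────────────────────────────────┨ ┃
  ┃             July 2025              ┃ ┃
  ┃Mo Tu We Th Fr Sa Su                ┃ ┃
  ┃    1*  2  3  4  5  6               ┃ ┃
  ┃ 7  8  9* 10 11 12 13               ┃ ┃
  ┃14* 15 16 17 18 19 20               ┃ ┃


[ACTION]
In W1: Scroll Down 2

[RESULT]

                                          
                                          
                                          
                                          
         ┏━━━━━━━━━━━━━━━━━━━━━━━━━━━━━━━┓
         ┃ HexEditor                     ┃
       ┏━┠───────────────────────────────┨
       ┃ ┃00000020  72 f4 4d e0 56 1d 62 ┃
       ┠─┃00000030  70 70 70 70 7e 7e 7e ┃
       ┃■┃00000040  b8 ed ab a3          ┃
       ┃✹┃                               ┃
  ┏━━━━━━━━━━━━━━━━━━━━━━━━━━━━━━━━━━━━┓ ┃
  ┃ CalendarWidget                     ┃ ┃
  ┠────────────────────────────────────┨ ┃
  ┃             July 2025              ┃ ┃
  ┃Mo Tu We Th Fr Sa Su                ┃ ┃
  ┃    1*  2  3  4  5  6               ┃ ┃
  ┃ 7  8  9* 10 11 12 13               ┃ ┃
  ┃14* 15 16 17 18 19 20               ┃ ┃


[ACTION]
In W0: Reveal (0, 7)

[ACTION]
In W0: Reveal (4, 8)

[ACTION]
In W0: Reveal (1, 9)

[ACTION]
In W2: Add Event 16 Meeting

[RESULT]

                                          
                                          
                                          
                                          
         ┏━━━━━━━━━━━━━━━━━━━━━━━━━━━━━━━┓
         ┃ HexEditor                     ┃
       ┏━┠───────────────────────────────┨
       ┃ ┃00000020  72 f4 4d e0 56 1d 62 ┃
       ┠─┃00000030  70 70 70 70 7e 7e 7e ┃
       ┃■┃00000040  b8 ed ab a3          ┃
       ┃✹┃                               ┃
  ┏━━━━━━━━━━━━━━━━━━━━━━━━━━━━━━━━━━━━┓ ┃
  ┃ CalendarWidget                     ┃ ┃
  ┠────────────────────────────────────┨ ┃
  ┃             July 2025              ┃ ┃
  ┃Mo Tu We Th Fr Sa Su                ┃ ┃
  ┃    1*  2  3  4  5  6               ┃ ┃
  ┃ 7  8  9* 10 11 12 13               ┃ ┃
  ┃14* 15 16* 17 18 19 20              ┃ ┃


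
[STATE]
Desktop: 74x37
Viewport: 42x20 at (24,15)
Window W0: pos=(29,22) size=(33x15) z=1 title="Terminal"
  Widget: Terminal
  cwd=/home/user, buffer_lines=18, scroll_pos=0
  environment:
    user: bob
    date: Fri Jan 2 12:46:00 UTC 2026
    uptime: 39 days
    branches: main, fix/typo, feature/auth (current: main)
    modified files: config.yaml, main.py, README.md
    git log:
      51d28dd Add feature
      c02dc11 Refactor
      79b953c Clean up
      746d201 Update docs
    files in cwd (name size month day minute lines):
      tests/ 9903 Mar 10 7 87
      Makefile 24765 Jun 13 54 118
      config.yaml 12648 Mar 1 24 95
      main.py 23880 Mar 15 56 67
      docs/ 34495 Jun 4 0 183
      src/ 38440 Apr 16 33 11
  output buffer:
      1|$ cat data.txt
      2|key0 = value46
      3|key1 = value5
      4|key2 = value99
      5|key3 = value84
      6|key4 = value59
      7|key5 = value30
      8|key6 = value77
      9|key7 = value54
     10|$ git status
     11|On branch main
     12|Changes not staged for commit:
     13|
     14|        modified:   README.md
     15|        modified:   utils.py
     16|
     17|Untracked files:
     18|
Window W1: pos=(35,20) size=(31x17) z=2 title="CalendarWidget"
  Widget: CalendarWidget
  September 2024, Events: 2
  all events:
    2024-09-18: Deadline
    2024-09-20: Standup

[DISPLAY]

                                          
                                          
                                          
                                          
                                          
           ┏━━━━━━━━━━━━━━━━━━━━━━━━━━━━━┓
           ┃ CalendarWidget              ┃
     ┏━━━━━┠─────────────────────────────┨
     ┃ Term┃        September 2024       ┃
     ┠─────┃Mo Tu We Th Fr Sa Su         ┃
     ┃$ cat┃                   1         ┃
     ┃key0 ┃ 2  3  4  5  6  7  8         ┃
     ┃key1 ┃ 9 10 11 12 13 14 15         ┃
     ┃key2 ┃16 17 18* 19 20* 21 22       ┃
     ┃key3 ┃23 24 25 26 27 28 29         ┃
     ┃key4 ┃30                           ┃
     ┃key5 ┃                             ┃
     ┃key6 ┃                             ┃
     ┃key7 ┃                             ┃
     ┃$ git┃                             ┃


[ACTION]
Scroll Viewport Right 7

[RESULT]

                                          
                                          
                                          
                                          
                                          
    ┏━━━━━━━━━━━━━━━━━━━━━━━━━━━━━┓       
    ┃ CalendarWidget              ┃       
━━━━┠─────────────────────────────┨       
Term┃        September 2024       ┃       
────┃Mo Tu We Th Fr Sa Su         ┃       
 cat┃                   1         ┃       
ey0 ┃ 2  3  4  5  6  7  8         ┃       
ey1 ┃ 9 10 11 12 13 14 15         ┃       
ey2 ┃16 17 18* 19 20* 21 22       ┃       
ey3 ┃23 24 25 26 27 28 29         ┃       
ey4 ┃30                           ┃       
ey5 ┃                             ┃       
ey6 ┃                             ┃       
ey7 ┃                             ┃       
 git┃                             ┃       


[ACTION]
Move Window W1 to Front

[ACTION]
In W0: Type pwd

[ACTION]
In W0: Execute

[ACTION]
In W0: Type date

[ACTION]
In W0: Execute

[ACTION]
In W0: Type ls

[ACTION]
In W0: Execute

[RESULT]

                                          
                                          
                                          
                                          
                                          
    ┏━━━━━━━━━━━━━━━━━━━━━━━━━━━━━┓       
    ┃ CalendarWidget              ┃       
━━━━┠─────────────────────────────┨       
Term┃        September 2024       ┃       
────┃Mo Tu We Th Fr Sa Su         ┃       
    ┃                   1         ┃       
    ┃ 2  3  4  5  6  7  8         ┃       
ntra┃ 9 10 11 12 13 14 15         ┃       
    ┃16 17 18* 19 20* 21 22       ┃       
 pwd┃23 24 25 26 27 28 29         ┃       
home┃30                           ┃       
 dat┃                             ┃       
ri J┃                             ┃       
 ls ┃                             ┃       
ests┃                             ┃       


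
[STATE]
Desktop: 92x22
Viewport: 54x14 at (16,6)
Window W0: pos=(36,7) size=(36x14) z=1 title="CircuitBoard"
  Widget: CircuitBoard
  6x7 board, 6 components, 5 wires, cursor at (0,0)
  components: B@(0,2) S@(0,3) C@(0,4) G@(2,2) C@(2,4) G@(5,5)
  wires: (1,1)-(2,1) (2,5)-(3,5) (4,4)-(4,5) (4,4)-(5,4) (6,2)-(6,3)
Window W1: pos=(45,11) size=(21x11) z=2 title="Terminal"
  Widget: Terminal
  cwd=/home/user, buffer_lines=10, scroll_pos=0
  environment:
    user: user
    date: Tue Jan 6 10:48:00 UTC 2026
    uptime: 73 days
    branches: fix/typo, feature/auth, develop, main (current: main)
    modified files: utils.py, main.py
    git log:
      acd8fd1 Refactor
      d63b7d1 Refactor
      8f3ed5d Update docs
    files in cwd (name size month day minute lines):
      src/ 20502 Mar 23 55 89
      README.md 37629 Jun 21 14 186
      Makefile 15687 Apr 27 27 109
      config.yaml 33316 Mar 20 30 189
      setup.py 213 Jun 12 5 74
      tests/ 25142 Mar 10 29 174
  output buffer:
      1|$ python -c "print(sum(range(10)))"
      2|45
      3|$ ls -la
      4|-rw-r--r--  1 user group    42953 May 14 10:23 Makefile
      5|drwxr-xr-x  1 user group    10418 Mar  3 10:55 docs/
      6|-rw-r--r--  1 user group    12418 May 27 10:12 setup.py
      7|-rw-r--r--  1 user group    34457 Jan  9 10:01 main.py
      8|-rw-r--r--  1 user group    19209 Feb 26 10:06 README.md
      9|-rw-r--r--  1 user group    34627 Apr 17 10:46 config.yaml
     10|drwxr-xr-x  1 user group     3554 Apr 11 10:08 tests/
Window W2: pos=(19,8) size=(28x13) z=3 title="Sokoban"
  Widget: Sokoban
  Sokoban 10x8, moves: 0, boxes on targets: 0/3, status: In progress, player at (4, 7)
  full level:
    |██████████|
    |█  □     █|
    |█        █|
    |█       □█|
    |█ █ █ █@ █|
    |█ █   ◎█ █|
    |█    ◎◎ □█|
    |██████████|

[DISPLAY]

                                                      
                    ┏━━━━━━━━━━━━━━━━━━━━━━━━━━━━━━━━━
   ┏━━━━━━━━━━━━━━━━━━━━━━━━━━┓ard                    
   ┃ Sokoban                  ┃───────────────────────
   ┠──────────────────────────┨ 4 5                   
   ┃██████████                ┃━━━━━━━━━━━━━━━━━━┓    
   ┃█  □     █                ┃Terminal          ┃    
   ┃█        █                ┃──────────────────┨    
   ┃█       □█                ┃ python -c "print(┃    
   ┃█ █ █ █@ █                ┃5                 ┃    
   ┃█ █   ◎█ █                ┃ ls -la           ┃    
   ┃█    ◎◎ □█                ┃rw-r--r--  1 user ┃    
   ┃██████████                ┃rwxr-xr-x  1 user ┃    
   ┃Moves: 0  0/3             ┃rw-r--r--  1 user ┃    


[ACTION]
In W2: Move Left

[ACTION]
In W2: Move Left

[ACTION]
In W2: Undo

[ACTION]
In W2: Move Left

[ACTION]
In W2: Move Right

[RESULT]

                                                      
                    ┏━━━━━━━━━━━━━━━━━━━━━━━━━━━━━━━━━
   ┏━━━━━━━━━━━━━━━━━━━━━━━━━━┓ard                    
   ┃ Sokoban                  ┃───────────────────────
   ┠──────────────────────────┨ 4 5                   
   ┃██████████                ┃━━━━━━━━━━━━━━━━━━┓    
   ┃█  □     █                ┃Terminal          ┃    
   ┃█        █                ┃──────────────────┨    
   ┃█       □█                ┃ python -c "print(┃    
   ┃█ █ █ █ @█                ┃5                 ┃    
   ┃█ █   ◎█ █                ┃ ls -la           ┃    
   ┃█    ◎◎ □█                ┃rw-r--r--  1 user ┃    
   ┃██████████                ┃rwxr-xr-x  1 user ┃    
   ┃Moves: 1  0/3             ┃rw-r--r--  1 user ┃    


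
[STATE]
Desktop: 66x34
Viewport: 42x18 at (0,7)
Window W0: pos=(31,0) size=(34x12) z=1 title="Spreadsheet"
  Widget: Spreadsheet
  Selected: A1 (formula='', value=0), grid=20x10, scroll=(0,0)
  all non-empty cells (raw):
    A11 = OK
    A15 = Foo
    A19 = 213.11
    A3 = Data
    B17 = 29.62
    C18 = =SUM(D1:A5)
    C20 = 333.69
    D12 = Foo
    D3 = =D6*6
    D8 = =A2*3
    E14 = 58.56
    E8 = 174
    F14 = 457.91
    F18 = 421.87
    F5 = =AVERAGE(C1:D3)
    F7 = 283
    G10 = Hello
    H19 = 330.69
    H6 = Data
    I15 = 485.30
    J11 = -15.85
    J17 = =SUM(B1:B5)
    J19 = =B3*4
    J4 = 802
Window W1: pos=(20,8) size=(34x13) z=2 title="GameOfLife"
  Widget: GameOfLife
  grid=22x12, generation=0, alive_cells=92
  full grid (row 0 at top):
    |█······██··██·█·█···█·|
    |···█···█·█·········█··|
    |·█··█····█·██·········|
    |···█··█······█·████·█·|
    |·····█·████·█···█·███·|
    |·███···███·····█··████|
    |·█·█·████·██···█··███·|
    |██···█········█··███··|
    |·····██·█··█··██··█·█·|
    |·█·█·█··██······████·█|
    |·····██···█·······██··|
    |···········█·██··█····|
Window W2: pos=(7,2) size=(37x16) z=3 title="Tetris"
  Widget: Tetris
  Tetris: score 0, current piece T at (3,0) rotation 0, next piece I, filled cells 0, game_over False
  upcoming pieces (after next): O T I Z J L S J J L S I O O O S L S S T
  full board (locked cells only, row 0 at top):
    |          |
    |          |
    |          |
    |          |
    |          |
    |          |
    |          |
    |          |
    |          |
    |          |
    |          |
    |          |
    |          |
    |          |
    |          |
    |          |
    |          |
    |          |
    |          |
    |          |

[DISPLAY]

       ┃          │                       
       ┃          │                       
       ┃          │                       
       ┃          │                       
       ┃          │Score:                 
       ┃          │0                      
       ┃          │                       
       ┃          │                       
       ┃          │                       
       ┃          │                       
       ┗━━━━━━━━━━━━━━━━━━━━━━━━━━━━━━━━━━
                    ┃·····██·█··█··██··█·█
                    ┃·█·█·█··██······████·
                    ┗━━━━━━━━━━━━━━━━━━━━━
                                          
                                          
                                          
                                          


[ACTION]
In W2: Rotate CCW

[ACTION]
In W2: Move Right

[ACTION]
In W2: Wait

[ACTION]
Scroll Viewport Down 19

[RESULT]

       ┃          │                       
       ┗━━━━━━━━━━━━━━━━━━━━━━━━━━━━━━━━━━
                    ┃·····██·█··█··██··█·█
                    ┃·█·█·█··██······████·
                    ┗━━━━━━━━━━━━━━━━━━━━━
                                          
                                          
                                          
                                          
                                          
                                          
                                          
                                          
                                          
                                          
                                          
                                          
                                          


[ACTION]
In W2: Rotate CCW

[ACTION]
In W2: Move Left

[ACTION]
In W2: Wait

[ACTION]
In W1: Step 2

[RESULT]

       ┃          │                       
       ┗━━━━━━━━━━━━━━━━━━━━━━━━━━━━━━━━━━
                    ┃█·█···█····█··█··█···
                    ┃·█··█·········█·█··██
                    ┗━━━━━━━━━━━━━━━━━━━━━
                                          
                                          
                                          
                                          
                                          
                                          
                                          
                                          
                                          
                                          
                                          
                                          
                                          
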